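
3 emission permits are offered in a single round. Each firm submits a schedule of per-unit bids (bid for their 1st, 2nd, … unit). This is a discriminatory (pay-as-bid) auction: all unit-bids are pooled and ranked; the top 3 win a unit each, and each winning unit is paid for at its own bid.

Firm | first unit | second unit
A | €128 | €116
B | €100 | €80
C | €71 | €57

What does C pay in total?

C pays €0

All unit-bids, highest first — top 3: 128 (A-1), 116 (A-2), 100 (B-1)
Next rejected bid: €80 (not a price — pay-as-bid).
C wins no units.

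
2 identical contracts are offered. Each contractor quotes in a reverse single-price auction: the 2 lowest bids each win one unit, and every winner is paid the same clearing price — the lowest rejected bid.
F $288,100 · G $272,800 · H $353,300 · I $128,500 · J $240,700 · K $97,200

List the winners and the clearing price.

Bids ranked low→high: 97,200 (K), 128,500 (I), 240,700 (J), 272,800 (G), …
The 2 lowest are K, I.
Lowest unsuccessful bid: $240,700 → clearing price.

K, I; each is paid $240,700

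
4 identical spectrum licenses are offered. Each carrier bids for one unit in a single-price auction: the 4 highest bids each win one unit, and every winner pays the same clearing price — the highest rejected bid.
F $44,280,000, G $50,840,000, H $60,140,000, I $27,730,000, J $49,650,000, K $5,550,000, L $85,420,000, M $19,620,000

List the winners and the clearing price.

L, H, G, J; each pays $44,280,000

Bids ranked high→low: 85,420,000 (L), 60,140,000 (H), 50,840,000 (G), 49,650,000 (J), 44,280,000 (F), 27,730,000 (I), …
Top 4: L, H, G, J.
Clearing price = highest rejected bid = $44,280,000.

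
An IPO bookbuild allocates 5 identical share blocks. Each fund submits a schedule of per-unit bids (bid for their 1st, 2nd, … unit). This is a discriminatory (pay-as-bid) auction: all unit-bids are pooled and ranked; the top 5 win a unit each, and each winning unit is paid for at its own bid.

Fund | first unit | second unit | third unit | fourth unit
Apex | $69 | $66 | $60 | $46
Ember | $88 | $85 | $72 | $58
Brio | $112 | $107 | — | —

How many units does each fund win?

All unit-bids, highest first — top 5: 112 (Brio-1), 107 (Brio-2), 88 (Ember-1), 85 (Ember-2), 72 (Ember-3)
Next rejected bid: $69 (not a price — pay-as-bid).
Allocation: Brio 2, Ember 3.

Brio 2, Ember 3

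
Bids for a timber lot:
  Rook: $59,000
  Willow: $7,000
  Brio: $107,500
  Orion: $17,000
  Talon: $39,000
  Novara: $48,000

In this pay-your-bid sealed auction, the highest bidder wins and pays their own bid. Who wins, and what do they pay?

Sorting bids: 107,500 (Brio) > 59,000 (Rook) > 48,000 (Novara) > 39,000 (Talon) > 17,000 (Orion) > 7,000 (Willow)
Brio has the highest bid and pays exactly that: $107,500.

Brio pays $107,500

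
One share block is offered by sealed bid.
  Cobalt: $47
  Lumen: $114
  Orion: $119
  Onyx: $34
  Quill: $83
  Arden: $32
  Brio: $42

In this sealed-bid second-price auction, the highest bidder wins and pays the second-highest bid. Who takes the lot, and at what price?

Sorting bids: 119 (Orion) > 114 (Lumen) > 83 (Quill) > 47 (Cobalt) > 42 (Brio) > 34 (Onyx) > …
Orion wins with the highest bid; price is set by the runner-up at $114.

Orion pays $114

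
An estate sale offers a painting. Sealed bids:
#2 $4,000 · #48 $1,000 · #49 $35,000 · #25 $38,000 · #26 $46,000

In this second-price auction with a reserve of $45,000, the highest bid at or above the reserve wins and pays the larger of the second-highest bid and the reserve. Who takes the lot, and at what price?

#26 pays $45,000

Bids in order: 46,000 (#26) > 38,000 (#25) > 35,000 (#49) > 4,000 (#2) > 1,000 (#48)
#26 has the top bid at or above the reserve ($46,000).
max(second-highest $38,000, reserve $45,000) = $45,000.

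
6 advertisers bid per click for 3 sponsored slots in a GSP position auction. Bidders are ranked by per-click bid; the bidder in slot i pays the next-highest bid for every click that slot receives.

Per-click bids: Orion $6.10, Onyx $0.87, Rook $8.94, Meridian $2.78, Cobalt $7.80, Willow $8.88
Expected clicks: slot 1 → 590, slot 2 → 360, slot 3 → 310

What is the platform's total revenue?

Total revenue: $9938.20

Per-click bids in order: $8.94 (Rook) > $8.88 (Willow) > $7.80 (Cobalt) > $6.10 (Orion) > …
Slot 1: Rook pays $8.88 × 590 = $5239.20
Slot 2: Willow pays $7.80 × 360 = $2808.00
Slot 3: Cobalt pays $6.10 × 310 = $1891.00
Total = $9938.20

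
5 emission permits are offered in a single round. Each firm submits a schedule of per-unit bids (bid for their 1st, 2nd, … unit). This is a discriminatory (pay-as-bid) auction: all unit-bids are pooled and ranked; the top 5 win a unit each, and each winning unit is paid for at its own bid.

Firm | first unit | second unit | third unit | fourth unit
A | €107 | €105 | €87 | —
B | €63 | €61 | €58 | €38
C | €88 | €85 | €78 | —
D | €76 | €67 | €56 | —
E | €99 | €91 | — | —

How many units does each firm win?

A 2, C 1, E 2

Pooled unit-bids ranked (top 5): 107 (A-1), 105 (A-2), 99 (E-1), 91 (E-2), 88 (C-1)
Next rejected bid: €87 (not a price — pay-as-bid).
Allocation: A 2, C 1, E 2.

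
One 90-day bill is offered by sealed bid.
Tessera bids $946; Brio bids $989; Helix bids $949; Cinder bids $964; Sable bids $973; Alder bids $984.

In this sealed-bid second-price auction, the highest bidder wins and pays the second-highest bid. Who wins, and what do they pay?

Brio pays $984

Bids ranked: 989 (Brio) > 984 (Alder) > 973 (Sable) > 964 (Cinder) > 949 (Helix) > 946 (Tessera)
Second-price: Brio pays Alder's bid of $984.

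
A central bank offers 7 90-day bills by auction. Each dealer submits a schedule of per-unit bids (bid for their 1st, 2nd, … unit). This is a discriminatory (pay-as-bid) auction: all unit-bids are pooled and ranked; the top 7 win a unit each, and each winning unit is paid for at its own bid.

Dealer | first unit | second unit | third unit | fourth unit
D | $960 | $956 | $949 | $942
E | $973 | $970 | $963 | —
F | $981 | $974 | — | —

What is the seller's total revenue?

Total revenue: $6,777

Pooled unit-bids ranked (top 7): 981 (F-1), 974 (F-2), 973 (E-1), 970 (E-2), 963 (E-3), 960 (D-1), 956 (D-2)
Next rejected bid: $949 (not a price — pay-as-bid).
Each winning unit pays its own bid.
Revenue = 981 + 974 + 973 + 970 + 963 + 960 + 956 = $6,777.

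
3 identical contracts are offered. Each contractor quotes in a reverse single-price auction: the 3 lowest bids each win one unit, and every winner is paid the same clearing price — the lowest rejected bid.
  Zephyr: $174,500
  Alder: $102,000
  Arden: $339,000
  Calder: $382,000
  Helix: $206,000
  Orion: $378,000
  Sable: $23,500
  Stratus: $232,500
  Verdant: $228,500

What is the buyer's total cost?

Sorting: 23,500 (Sable), 102,000 (Alder), 174,500 (Zephyr), 206,000 (Helix), 228,500 (Verdant), …
Lowest 3: Sable, Alder, Zephyr.
Clearing price = lowest rejected bid = $206,000.
Total cost = 3 × $206,000 = $618,000.

Total cost: $618,000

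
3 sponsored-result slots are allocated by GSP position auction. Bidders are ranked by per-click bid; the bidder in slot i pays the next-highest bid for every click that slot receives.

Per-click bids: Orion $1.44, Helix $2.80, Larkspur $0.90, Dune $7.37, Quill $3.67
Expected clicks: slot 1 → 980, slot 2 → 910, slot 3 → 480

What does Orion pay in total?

Per-click bids in order: $7.37 (Dune) > $3.67 (Quill) > $2.80 (Helix) > $1.44 (Orion) > …
Orion ranks below slot 3 → no slot, pays nothing.

Orion pays $0.00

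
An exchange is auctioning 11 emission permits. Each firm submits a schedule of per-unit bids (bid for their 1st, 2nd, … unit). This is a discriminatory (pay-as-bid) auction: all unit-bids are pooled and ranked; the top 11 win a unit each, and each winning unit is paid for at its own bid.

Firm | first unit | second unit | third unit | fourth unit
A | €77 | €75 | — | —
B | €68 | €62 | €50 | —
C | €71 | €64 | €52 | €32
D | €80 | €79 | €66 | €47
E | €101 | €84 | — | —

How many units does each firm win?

A 2, B 2, C 2, D 3, E 2

All unit-bids, highest first — top 11: 101 (E-1), 84 (E-2), 80 (D-1), 79 (D-2), 77 (A-1), 75 (A-2), 71 (C-1), 68 (B-1), 66 (D-3), 64 (C-2), 62 (B-2)
Next rejected bid: €52 (not a price — pay-as-bid).
Allocation: A 2, B 2, C 2, D 3, E 2.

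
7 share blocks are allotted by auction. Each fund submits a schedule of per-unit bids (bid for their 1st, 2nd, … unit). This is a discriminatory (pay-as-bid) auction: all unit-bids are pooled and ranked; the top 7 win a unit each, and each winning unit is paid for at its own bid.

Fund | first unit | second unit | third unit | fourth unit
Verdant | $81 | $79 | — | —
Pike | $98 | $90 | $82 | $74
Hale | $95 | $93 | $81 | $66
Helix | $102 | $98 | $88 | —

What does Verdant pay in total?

Verdant pays $0

All unit-bids, highest first — top 7: 102 (Helix-1), 98 (Pike-1), 98 (Helix-2), 95 (Hale-1), 93 (Hale-2), 90 (Pike-2), 88 (Helix-3)
Next rejected bid: $82 (not a price — pay-as-bid).
Verdant wins no units.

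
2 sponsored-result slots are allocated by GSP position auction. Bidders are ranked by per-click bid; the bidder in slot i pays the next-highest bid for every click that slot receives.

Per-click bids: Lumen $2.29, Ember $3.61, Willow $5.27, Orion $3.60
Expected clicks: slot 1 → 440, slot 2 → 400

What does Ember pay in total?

Ember pays $1440.00

Per-click bids in order: $5.27 (Willow) > $3.61 (Ember) > $3.60 (Orion) > …
Ember holds slot 2 → pays next bid $3.60 × 400 clicks = $1440.00.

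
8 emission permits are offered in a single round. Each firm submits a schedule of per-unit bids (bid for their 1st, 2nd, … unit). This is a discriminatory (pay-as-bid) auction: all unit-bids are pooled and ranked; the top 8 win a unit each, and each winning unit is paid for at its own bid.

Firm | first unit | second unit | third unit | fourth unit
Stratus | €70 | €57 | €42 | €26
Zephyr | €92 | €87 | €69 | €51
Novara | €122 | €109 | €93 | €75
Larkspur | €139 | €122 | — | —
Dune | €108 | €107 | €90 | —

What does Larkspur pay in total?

Larkspur pays €261

Merging the schedules and taking the best 8: 139 (Larkspur-1), 122 (Novara-1), 122 (Larkspur-2), 109 (Novara-2), 108 (Dune-1), 107 (Dune-2), 93 (Novara-3), 92 (Zephyr-1)
Next rejected bid: €90 (not a price — pay-as-bid).
Larkspur's winning unit-bids: 139 + 122 = €261.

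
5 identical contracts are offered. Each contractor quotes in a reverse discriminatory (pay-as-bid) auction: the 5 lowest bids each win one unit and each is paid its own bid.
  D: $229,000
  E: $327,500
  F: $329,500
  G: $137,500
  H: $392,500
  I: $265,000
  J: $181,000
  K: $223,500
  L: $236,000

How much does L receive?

Sorting: 137,500 (G), 181,000 (J), 223,500 (K), 229,000 (D), 236,000 (L), 265,000 (I), 327,500 (E), …
Lowest 5: G, J, K, D, L.
L wins → own bid $236,000.

L is paid $236,000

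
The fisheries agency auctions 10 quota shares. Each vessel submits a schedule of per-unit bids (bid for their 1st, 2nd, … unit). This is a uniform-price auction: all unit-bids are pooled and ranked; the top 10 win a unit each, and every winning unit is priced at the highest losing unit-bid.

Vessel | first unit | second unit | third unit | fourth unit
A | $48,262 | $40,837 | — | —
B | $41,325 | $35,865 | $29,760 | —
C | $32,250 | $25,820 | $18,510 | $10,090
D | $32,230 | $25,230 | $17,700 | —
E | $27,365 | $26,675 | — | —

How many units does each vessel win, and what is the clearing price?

A 2, B 3, C 2, D 1, E 2; clearing price $25,230

All unit-bids, highest first — top 10: 48,262 (A-1), 41,325 (B-1), 40,837 (A-2), 35,865 (B-2), 32,250 (C-1), 32,230 (D-1), 29,760 (B-3), 27,365 (E-1), 26,675 (E-2), 25,820 (C-2)
First bid not allocated: $25,230.
Allocation: A 2, B 3, C 2, D 1, E 2.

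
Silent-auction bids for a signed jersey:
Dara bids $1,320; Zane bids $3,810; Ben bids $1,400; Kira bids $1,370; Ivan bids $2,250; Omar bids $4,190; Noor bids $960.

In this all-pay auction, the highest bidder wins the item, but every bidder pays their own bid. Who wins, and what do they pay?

All-pay auction: the highest bidder wins the item, but every bidder pays their own bid.
Bids ranked: 4,190 (Omar) > 3,810 (Zane) > 2,250 (Ivan) > 1,400 (Ben) > 1,370 (Kira) > 1,320 (Dara) > …
Omar wins with the top bid; all bids are sunk regardless.

Omar pays $4,190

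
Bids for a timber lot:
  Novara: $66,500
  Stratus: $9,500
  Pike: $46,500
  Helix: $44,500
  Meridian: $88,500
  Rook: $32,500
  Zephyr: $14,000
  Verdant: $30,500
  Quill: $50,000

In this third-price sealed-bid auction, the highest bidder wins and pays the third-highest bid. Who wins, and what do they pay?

Meridian pays $50,000

Bids ranked: 88,500 (Meridian) > 66,500 (Novara) > 50,000 (Quill) > 46,500 (Pike) > 44,500 (Helix) > 32,500 (Rook) > …
Meridian wins; payment is bid #3 in the ranking = $50,000.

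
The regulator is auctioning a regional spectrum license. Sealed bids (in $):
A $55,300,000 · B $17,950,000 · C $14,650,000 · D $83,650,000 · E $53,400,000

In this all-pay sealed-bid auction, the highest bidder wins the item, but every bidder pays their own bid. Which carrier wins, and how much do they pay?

Bids in order: 83,650,000 (D) > 55,300,000 (A) > 53,400,000 (E) > 17,950,000 (B) > 14,650,000 (C)
D wins with the top bid; all bids are sunk regardless.

D pays $83,650,000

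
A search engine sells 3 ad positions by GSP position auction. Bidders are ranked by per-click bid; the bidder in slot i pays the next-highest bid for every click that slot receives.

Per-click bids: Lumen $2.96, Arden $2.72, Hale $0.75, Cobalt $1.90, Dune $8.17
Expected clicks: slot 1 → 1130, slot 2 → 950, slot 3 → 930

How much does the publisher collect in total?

Total revenue: $7695.80

Per-click bids in order: $8.17 (Dune) > $2.96 (Lumen) > $2.72 (Arden) > $1.90 (Cobalt) > …
Slot 1: Dune pays $2.96 × 1130 = $3344.80
Slot 2: Lumen pays $2.72 × 950 = $2584.00
Slot 3: Arden pays $1.90 × 930 = $1767.00
Total = $7695.80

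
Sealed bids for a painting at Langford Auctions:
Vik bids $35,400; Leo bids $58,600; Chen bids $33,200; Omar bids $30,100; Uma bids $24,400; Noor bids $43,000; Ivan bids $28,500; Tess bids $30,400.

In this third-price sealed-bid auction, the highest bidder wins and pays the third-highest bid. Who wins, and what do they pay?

Leo pays $35,400

Rule: the highest bidder wins and pays the third-highest bid.
Bids in order: 58,600 (Leo) > 43,000 (Noor) > 35,400 (Vik) > 33,200 (Chen) > 30,400 (Tess) > 30,100 (Omar) > …
Leo is highest; pays the third-highest bid, $35,400.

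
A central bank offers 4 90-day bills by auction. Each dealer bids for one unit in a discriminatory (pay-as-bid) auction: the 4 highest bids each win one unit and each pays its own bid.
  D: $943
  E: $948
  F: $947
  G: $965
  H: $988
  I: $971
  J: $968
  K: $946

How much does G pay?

Ordering the bids: 988 (H), 971 (I), 968 (J), 965 (G), 948 (E), 947 (F), …
Winners (4 units): H, I, J, G.
G wins → own bid $965.

G pays $965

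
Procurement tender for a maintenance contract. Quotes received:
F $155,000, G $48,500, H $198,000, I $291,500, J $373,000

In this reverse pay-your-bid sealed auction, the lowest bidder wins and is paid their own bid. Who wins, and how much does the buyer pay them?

Bids in order: 48,500 (G) < 155,000 (F) < 198,000 (H) < 291,500 (I) < 373,000 (J)
G is lowest → is paid own bid, $48,500.

G is paid $48,500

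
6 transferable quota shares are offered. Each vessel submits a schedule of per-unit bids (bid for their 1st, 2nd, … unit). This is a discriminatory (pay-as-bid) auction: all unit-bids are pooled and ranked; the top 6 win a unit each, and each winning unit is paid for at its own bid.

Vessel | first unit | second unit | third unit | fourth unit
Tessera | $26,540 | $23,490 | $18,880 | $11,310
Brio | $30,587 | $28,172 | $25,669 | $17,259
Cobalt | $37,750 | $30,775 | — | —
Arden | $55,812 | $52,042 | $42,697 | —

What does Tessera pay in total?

All unit-bids, highest first — top 6: 55,812 (Arden-1), 52,042 (Arden-2), 42,697 (Arden-3), 37,750 (Cobalt-1), 30,775 (Cobalt-2), 30,587 (Brio-1)
Next rejected bid: $28,172 (not a price — pay-as-bid).
Tessera wins no units.

Tessera pays $0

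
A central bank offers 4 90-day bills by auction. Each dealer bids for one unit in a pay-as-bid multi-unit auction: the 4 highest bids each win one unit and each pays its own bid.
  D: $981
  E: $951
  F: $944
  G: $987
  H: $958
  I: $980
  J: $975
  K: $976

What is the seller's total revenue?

Bids ranked high→low: 987 (G), 981 (D), 980 (I), 976 (K), 975 (J), 958 (H), …
Winners (4 units): G, D, I, K.
Total revenue = 987 + 981 + 980 + 976 = $3,924.

Total revenue: $3,924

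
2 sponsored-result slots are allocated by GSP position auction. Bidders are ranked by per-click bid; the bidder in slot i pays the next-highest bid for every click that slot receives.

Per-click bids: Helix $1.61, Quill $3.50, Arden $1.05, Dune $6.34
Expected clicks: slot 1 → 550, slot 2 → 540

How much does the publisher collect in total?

Total revenue: $2794.40

Per-click bids in order: $6.34 (Dune) > $3.50 (Quill) > $1.61 (Helix) > …
Slot 1: Dune pays $3.50 × 550 = $1925.00
Slot 2: Quill pays $1.61 × 540 = $869.40
Total = $2794.40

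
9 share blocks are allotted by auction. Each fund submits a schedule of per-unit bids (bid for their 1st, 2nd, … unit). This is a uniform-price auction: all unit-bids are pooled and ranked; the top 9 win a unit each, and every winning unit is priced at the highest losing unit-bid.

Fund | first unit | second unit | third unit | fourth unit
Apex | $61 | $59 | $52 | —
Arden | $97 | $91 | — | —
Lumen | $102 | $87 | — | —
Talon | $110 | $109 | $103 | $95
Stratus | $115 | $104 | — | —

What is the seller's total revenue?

Total revenue: $783

Merging the schedules and taking the best 9: 115 (Stratus-1), 110 (Talon-1), 109 (Talon-2), 104 (Stratus-2), 103 (Talon-3), 102 (Lumen-1), 97 (Arden-1), 95 (Talon-4), 91 (Arden-2)
The (k+1)-th unit-bid is $87.
Allocation: Arden 2, Lumen 1, Stratus 2, Talon 4. Every unit priced at $87.
Revenue = 9 × 87 = $783.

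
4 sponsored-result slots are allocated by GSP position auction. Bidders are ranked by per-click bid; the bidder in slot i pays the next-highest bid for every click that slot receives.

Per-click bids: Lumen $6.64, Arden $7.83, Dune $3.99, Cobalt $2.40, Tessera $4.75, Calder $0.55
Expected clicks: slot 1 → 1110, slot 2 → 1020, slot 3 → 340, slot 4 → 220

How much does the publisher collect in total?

Total revenue: $14100.00

Sorting advertisers: $7.83 (Arden) > $6.64 (Lumen) > $4.75 (Tessera) > $3.99 (Dune) > $2.40 (Cobalt) > …
Slot 1: Arden pays $6.64 × 1110 = $7370.40
Slot 2: Lumen pays $4.75 × 1020 = $4845.00
Slot 3: Tessera pays $3.99 × 340 = $1356.60
Slot 4: Dune pays $2.40 × 220 = $528.00
Total = $14100.00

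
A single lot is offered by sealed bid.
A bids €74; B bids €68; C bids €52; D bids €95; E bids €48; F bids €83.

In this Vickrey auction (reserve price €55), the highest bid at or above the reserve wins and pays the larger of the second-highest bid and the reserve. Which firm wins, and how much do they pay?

Vickrey auction (reserve price €55): the highest bid at or above the reserve wins and pays the larger of the second-highest bid and the reserve.
Bids ranked: 95 (D) > 83 (F) > 74 (A) > 68 (B) > 52 (C) > 48 (E)
Highest eligible bid: D at €95.
Second-highest bid €83 exceeds the reserve €55 → payment €83.

D pays €83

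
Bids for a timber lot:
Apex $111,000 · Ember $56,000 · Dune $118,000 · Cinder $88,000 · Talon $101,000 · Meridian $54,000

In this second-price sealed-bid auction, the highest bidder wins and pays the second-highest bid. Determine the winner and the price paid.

Dune pays $111,000

Bids in order: 118,000 (Dune) > 111,000 (Apex) > 101,000 (Talon) > 88,000 (Cinder) > 56,000 (Ember) > 54,000 (Meridian)
Second-price: Dune pays Apex's bid of $111,000.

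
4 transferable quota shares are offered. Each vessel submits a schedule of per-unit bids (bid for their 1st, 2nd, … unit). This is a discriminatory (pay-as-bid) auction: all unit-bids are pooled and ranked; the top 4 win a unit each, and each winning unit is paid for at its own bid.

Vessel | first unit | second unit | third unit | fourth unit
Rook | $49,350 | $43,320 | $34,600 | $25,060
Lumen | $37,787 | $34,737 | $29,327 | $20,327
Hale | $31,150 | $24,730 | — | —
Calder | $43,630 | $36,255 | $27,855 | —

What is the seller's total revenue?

Total revenue: $174,087

All unit-bids, highest first — top 4: 49,350 (Rook-1), 43,630 (Calder-1), 43,320 (Rook-2), 37,787 (Lumen-1)
Next rejected bid: $36,255 (not a price — pay-as-bid).
Each winning unit pays its own bid.
Revenue = 49,350 + 43,630 + 43,320 + 37,787 = $174,087.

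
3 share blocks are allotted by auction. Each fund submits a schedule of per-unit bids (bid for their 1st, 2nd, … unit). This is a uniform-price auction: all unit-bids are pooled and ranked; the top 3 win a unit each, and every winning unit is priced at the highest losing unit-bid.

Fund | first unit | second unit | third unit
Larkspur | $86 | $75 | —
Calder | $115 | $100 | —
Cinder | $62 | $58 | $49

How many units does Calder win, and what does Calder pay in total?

Merging the schedules and taking the best 3: 115 (Calder-1), 100 (Calder-2), 86 (Larkspur-1)
The (k+1)-th unit-bid is $75.
Calder wins 2 unit(s) at $75 each.

Calder: 2 units, pays $150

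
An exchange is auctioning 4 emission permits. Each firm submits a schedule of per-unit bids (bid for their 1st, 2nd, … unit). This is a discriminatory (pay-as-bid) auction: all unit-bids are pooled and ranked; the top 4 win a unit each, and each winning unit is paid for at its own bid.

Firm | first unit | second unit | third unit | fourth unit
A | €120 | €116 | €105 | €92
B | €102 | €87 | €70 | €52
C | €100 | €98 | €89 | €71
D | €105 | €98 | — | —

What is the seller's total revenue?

Total revenue: €446

Merging the schedules and taking the best 4: 120 (A-1), 116 (A-2), 105 (A-3), 105 (D-1)
Next rejected bid: €102 (not a price — pay-as-bid).
Each winning unit pays its own bid.
Revenue = 120 + 116 + 105 + 105 = €446.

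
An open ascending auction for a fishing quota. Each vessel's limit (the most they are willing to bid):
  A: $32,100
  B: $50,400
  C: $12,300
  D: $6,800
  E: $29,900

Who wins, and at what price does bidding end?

B wins at $32,100

Open ascending-bid auction: the price rises until one bidder remains; the winner pays the price at which the last rival dropped out.
Sorting limits: 50,400 (B) > 32,100 (A) > 29,900 (E) > 12,300 (C) > 6,800 (D)
Once the price passes $32,100, only B is left; the hammer falls at A's limit of $32,100.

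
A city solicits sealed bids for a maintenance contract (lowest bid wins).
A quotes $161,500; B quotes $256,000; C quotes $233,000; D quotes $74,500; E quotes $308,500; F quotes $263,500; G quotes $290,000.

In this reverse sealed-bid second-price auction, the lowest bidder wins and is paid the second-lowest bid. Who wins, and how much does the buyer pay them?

D is paid $161,500

Sorting bids: 74,500 (D) < 161,500 (A) < 233,000 (C) < 256,000 (B) < 263,500 (F) < 290,000 (G) < …
D wins with the lowest bid; price is set by the runner-up at $161,500.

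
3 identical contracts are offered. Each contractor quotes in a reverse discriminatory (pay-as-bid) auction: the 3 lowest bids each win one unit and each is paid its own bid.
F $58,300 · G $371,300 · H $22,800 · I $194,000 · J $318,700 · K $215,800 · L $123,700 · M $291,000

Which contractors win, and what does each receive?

Sorting: 22,800 (H), 58,300 (F), 123,700 (L), 194,000 (I), 215,800 (K), …
Winners (3 units): H, F, L.
Each winner is paid its own bid: H $22,800, F $58,300, L $123,700.

H $22,800, F $58,300, L $123,700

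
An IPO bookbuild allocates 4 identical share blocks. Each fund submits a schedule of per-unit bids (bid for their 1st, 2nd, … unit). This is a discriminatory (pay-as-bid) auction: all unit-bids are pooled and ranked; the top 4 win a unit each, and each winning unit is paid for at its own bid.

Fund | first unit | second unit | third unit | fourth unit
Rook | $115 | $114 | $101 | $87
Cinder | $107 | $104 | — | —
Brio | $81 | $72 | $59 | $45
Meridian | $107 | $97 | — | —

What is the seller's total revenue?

Total revenue: $443

Pooled unit-bids ranked (top 4): 115 (Rook-1), 114 (Rook-2), 107 (Cinder-1), 107 (Meridian-1)
Next rejected bid: $104 (not a price — pay-as-bid).
Each winning unit pays its own bid.
Revenue = 115 + 114 + 107 + 107 = $443.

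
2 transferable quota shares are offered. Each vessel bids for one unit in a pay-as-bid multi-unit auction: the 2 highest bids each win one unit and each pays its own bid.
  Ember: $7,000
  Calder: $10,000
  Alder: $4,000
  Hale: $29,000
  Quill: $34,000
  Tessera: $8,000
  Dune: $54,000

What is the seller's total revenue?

Bids ranked high→low: 54,000 (Dune), 34,000 (Quill), 29,000 (Hale), 10,000 (Calder), …
The 2 highest are Dune, Quill.
Total revenue = 54,000 + 34,000 = $88,000.

Total revenue: $88,000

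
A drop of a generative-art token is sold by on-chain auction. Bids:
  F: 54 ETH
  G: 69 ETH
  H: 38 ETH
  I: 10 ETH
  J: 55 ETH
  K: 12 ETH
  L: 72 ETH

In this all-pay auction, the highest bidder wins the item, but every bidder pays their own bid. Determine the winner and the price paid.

Rule: the highest bidder wins the item, but every bidder pays their own bid.
Bids in order: 72 (L) > 69 (G) > 55 (J) > 54 (F) > 38 (H) > 12 (K) > …
L is highest and takes the item; every bidder forfeits their bid.

L pays 72 ETH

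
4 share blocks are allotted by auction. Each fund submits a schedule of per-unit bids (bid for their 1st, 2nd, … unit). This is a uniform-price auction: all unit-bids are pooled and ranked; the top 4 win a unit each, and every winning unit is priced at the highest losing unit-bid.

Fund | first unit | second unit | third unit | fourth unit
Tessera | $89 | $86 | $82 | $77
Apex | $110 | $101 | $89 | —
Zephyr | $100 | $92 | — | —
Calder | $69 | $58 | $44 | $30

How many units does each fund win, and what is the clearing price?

Apex 2, Zephyr 2; clearing price $89

Merging the schedules and taking the best 4: 110 (Apex-1), 101 (Apex-2), 100 (Zephyr-1), 92 (Zephyr-2)
First bid not allocated: $89.
Allocation: Apex 2, Zephyr 2.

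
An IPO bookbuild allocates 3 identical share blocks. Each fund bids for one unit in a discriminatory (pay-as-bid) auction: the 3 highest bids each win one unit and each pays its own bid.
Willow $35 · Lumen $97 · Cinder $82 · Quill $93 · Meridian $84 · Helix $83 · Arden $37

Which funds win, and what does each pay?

Lumen $97, Quill $93, Meridian $84

Sorting: 97 (Lumen), 93 (Quill), 84 (Meridian), 83 (Helix), 82 (Cinder), …
Top 3: Lumen, Quill, Meridian.
Each winner pays its own bid: Lumen $97, Quill $93, Meridian $84.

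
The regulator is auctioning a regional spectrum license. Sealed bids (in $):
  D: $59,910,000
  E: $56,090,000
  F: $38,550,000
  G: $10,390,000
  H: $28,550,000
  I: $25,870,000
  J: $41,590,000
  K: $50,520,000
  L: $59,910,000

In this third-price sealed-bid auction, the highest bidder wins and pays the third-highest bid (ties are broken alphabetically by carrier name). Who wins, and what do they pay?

Rule: the highest bidder wins and pays the third-highest bid.
Sorting bids: 59,910,000 (D) > 59,910,000 (L) > 56,090,000 (E) > 50,520,000 (K) > 41,590,000 (J) > 38,550,000 (F) > …
Tie at $59,910,000 → D wins by tie-break.
D wins; payment is bid #3 in the ranking = $56,090,000.

D pays $56,090,000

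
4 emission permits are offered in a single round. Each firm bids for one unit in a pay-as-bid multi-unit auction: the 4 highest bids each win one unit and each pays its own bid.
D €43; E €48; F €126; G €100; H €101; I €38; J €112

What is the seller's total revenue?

Ordering the bids: 126 (F), 112 (J), 101 (H), 100 (G), 48 (E), 43 (D), …
Winners (4 units): F, J, H, G.
Total revenue = 126 + 112 + 101 + 100 = €439.

Total revenue: €439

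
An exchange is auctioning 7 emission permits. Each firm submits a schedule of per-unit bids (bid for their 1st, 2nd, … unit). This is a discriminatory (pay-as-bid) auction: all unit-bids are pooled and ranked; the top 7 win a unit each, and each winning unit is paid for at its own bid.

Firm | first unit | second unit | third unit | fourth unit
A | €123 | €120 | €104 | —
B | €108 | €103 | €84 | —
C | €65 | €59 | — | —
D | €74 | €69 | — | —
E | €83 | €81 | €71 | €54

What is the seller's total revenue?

Merging the schedules and taking the best 7: 123 (A-1), 120 (A-2), 108 (B-1), 104 (A-3), 103 (B-2), 84 (B-3), 83 (E-1)
Next rejected bid: €81 (not a price — pay-as-bid).
Each winning unit pays its own bid.
Revenue = 123 + 120 + 108 + 104 + 103 + 84 + 83 = €725.

Total revenue: €725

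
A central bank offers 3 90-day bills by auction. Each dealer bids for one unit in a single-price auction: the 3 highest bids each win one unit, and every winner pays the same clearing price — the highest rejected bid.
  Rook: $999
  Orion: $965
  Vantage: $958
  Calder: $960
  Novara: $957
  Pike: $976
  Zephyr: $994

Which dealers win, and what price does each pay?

Rook, Zephyr, Pike; each pays $965

Ordering the bids: 999 (Rook), 994 (Zephyr), 976 (Pike), 965 (Orion), 960 (Calder), …
The 3 highest are Rook, Zephyr, Pike.
Clearing price = highest rejected bid = $965.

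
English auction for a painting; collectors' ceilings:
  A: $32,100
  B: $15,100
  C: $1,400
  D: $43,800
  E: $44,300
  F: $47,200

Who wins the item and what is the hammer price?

Sorting limits: 47,200 (F) > 44,300 (E) > 43,800 (D) > 32,100 (A) > 15,100 (B) > 1,400 (C)
E is the last rival to drop out, at $44,300; F remains and wins at that price.

F wins at $44,300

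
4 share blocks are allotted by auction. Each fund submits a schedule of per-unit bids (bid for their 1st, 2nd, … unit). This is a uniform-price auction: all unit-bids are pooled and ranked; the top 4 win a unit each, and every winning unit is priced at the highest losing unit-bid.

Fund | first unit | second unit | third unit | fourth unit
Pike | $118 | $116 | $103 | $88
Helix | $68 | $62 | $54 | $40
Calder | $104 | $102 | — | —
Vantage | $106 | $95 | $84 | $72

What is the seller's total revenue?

Total revenue: $412

All unit-bids, highest first — top 4: 118 (Pike-1), 116 (Pike-2), 106 (Vantage-1), 104 (Calder-1)
The (k+1)-th unit-bid is $103.
Allocation: Calder 1, Pike 2, Vantage 1. Every unit priced at $103.
Revenue = 4 × 103 = $412.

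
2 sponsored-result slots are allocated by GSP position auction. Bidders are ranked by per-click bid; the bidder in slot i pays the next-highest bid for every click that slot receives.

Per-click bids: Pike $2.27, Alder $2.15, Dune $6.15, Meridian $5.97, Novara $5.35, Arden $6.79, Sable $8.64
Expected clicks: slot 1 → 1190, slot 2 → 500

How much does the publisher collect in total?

Ranked by bid: $8.64 (Sable) > $6.79 (Arden) > $6.15 (Dune) > …
Slot 1: Sable pays $6.79 × 1190 = $8080.10
Slot 2: Arden pays $6.15 × 500 = $3075.00
Total = $11155.10

Total revenue: $11155.10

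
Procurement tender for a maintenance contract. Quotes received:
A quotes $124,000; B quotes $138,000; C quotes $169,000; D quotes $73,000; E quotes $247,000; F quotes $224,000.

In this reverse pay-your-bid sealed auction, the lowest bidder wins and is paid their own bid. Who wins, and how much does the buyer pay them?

D is paid $73,000

Rule: the lowest bidder wins and is paid their own bid.
Sorting bids: 73,000 (D) < 124,000 (A) < 138,000 (B) < 169,000 (C) < 224,000 (F) < 247,000 (E)
D is lowest → is paid own bid, $73,000.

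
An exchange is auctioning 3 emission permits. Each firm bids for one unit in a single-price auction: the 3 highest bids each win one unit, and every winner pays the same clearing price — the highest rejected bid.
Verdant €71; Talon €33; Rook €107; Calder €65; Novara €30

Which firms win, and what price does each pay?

Rook, Verdant, Calder; each pays €33

Sorting: 107 (Rook), 71 (Verdant), 65 (Calder), 33 (Talon), 30 (Novara)
Top 3: Rook, Verdant, Calder.
Clearing price = highest rejected bid = €33.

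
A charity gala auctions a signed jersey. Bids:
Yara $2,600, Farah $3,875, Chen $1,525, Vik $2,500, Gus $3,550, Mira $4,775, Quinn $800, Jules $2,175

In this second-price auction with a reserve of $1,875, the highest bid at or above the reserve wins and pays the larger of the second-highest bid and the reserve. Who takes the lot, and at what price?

Mira pays $3,875

Sorting bids: 4,775 (Mira) > 3,875 (Farah) > 3,550 (Gus) > 2,600 (Yara) > 2,500 (Vik) > 2,175 (Jules) > …
Mira has the top bid at or above the reserve ($4,775).
max(second-highest $3,875, reserve $1,875) = $3,875; the reserve does not bind.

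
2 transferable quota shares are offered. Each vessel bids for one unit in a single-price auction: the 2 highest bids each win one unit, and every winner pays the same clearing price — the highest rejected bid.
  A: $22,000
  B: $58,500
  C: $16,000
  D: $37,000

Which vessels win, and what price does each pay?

Bids ranked high→low: 58,500 (B), 37,000 (D), 22,000 (A), 16,000 (C)
The 2 highest are B, D.
First losing bid is A's $22,000, which sets the uniform price.

B, D; each pays $22,000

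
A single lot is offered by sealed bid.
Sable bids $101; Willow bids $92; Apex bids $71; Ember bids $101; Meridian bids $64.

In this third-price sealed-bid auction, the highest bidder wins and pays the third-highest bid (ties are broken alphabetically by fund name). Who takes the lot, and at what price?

Rule: the highest bidder wins and pays the third-highest bid.
Sorting bids: 101 (Ember) > 101 (Sable) > 92 (Willow) > 71 (Apex) > 64 (Meridian)
Tie at $101 → Ember wins by tie-break.
Ember is highest; pays the third-highest bid, $92.

Ember pays $92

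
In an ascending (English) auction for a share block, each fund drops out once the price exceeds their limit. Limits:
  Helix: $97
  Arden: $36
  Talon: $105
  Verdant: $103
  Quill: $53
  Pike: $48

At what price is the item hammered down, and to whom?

Sorting limits: 105 (Talon) > 103 (Verdant) > 97 (Helix) > 53 (Quill) > 48 (Pike) > 36 (Arden)
Once the price passes $103, only Talon is left; the hammer falls at Verdant's limit of $103.

Talon wins at $103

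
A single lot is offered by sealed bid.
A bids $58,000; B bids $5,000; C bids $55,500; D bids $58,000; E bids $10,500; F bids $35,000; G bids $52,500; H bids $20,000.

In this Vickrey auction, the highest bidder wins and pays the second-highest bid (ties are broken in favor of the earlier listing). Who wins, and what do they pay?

Bids in order: 58,000 (A) > 58,000 (D) > 55,500 (C) > 52,500 (G) > 35,000 (F) > 20,000 (H) > …
A and D tie at $58,000; tie-break gives it to A.
A wins with the highest bid; price is set by the runner-up at $58,000.

A pays $58,000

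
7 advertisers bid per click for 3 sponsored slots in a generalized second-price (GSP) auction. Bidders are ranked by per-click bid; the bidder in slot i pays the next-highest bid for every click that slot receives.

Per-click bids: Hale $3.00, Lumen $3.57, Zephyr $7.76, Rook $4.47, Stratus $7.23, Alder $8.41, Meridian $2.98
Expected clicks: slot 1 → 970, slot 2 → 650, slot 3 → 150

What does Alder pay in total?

Alder pays $7527.20

Per-click bids in order: $8.41 (Alder) > $7.76 (Zephyr) > $7.23 (Stratus) > $4.47 (Rook) > …
Alder holds slot 1 → pays next bid $7.76 × 970 clicks = $7527.20.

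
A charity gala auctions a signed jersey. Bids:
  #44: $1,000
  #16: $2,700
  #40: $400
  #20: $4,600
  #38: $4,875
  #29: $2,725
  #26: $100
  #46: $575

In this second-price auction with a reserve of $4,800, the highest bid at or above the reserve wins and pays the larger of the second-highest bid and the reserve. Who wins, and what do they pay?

Second-price auction with a reserve of $4,800: the highest bid at or above the reserve wins and pays the larger of the second-highest bid and the reserve.
Bids in order: 4,875 (#38) > 4,600 (#20) > 2,725 (#29) > 2,700 (#16) > 1,000 (#44) > 575 (#46) > …
Highest eligible bid: #38 at $4,875.
Second-highest bid $4,600 is below the reserve $4,800, so the reserve binds → payment $4,800.

#38 pays $4,800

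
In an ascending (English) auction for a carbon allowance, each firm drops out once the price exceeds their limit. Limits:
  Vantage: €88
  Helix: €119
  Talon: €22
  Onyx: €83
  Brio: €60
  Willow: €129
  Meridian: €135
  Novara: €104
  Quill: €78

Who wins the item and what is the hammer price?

Meridian wins at €129

Rule: the price rises until one bidder remains; the winner pays the price at which the last rival dropped out.
Sorting limits: 135 (Meridian) > 129 (Willow) > 119 (Helix) > 104 (Novara) > 88 (Vantage) > 83 (Onyx) > …
Once the price passes €129, only Meridian is left; the hammer falls at Willow's limit of €129.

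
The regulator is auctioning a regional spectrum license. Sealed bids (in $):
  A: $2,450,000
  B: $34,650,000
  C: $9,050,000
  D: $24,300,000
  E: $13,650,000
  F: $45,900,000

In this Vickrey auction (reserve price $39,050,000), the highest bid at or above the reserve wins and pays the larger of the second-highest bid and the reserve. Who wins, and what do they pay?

F pays $39,050,000

Bids ranked: 45,900,000 (F) > 34,650,000 (B) > 24,300,000 (D) > 13,650,000 (E) > 9,050,000 (C) > 2,450,000 (A)
Highest eligible bid: F at $45,900,000.
Second-highest bid $34,650,000 is below the reserve $39,050,000, so the reserve binds → payment $39,050,000.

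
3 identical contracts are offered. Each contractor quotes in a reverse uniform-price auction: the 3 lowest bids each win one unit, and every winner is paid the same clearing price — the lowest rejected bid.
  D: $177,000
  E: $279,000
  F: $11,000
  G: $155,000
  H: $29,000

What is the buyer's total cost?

Ordering the bids: 11,000 (F), 29,000 (H), 155,000 (G), 177,000 (D), 279,000 (E)
Lowest 3: F, H, G.
Clearing price = lowest rejected bid = $177,000.
Total cost = 3 × $177,000 = $531,000.

Total cost: $531,000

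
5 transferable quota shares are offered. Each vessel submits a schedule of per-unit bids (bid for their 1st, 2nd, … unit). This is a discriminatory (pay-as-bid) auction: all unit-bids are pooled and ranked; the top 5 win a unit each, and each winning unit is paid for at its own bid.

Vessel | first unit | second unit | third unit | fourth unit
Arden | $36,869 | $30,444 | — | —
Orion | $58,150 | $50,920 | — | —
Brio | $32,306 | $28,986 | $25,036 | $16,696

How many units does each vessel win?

Arden 2, Brio 1, Orion 2

Pooled unit-bids ranked (top 5): 58,150 (Orion-1), 50,920 (Orion-2), 36,869 (Arden-1), 32,306 (Brio-1), 30,444 (Arden-2)
Next rejected bid: $28,986 (not a price — pay-as-bid).
Allocation: Arden 2, Brio 1, Orion 2.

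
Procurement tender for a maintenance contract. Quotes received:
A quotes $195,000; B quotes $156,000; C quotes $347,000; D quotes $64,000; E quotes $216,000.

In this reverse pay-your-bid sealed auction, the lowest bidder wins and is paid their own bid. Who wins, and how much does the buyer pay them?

D is paid $64,000

Sorting bids: 64,000 (D) < 156,000 (B) < 195,000 (A) < 216,000 (E) < 347,000 (C)
First-price: D is paid what they bid, $64,000.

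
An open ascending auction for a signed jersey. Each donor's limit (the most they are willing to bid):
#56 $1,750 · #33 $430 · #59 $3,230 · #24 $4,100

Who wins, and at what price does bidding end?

Rule: the price rises until one bidder remains; the winner pays the price at which the last rival dropped out.
Sorting limits: 4,100 (#24) > 3,230 (#59) > 1,750 (#56) > 430 (#33)
#59 is the last rival to drop out, at $3,230; #24 remains and wins at that price.

#24 wins at $3,230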